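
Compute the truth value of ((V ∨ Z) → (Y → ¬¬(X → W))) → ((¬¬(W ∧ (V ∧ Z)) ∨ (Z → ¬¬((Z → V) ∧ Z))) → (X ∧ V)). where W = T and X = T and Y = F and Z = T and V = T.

V ∨ Z = T ∨ T = T
X → W = T → T = T
¬(X → W) = ¬T = F
¬¬(X → W) = ¬F = T
Y → ¬¬(X → W) = F → T = T
(V ∨ Z) → (Y → ¬¬(X → W)) = T → T = T
V ∧ Z = T ∧ T = T
W ∧ (V ∧ Z) = T ∧ T = T
¬(W ∧ (V ∧ Z)) = ¬T = F
¬¬(W ∧ (V ∧ Z)) = ¬F = T
Z → V = T → T = T
(Z → V) ∧ Z = T ∧ T = T
¬((Z → V) ∧ Z) = ¬T = F
¬¬((Z → V) ∧ Z) = ¬F = T
Z → ¬¬((Z → V) ∧ Z) = T → T = T
¬¬(W ∧ (V ∧ Z)) ∨ (Z → ¬¬((Z → V) ∧ Z)) = T ∨ T = T
X ∧ V = T ∧ T = T
(¬¬(W ∧ (V ∧ Z)) ∨ (Z → ¬¬((Z → V) ∧ Z))) → (X ∧ V) = T → T = T
((V ∨ Z) → (Y → ¬¬(X → W))) → ((¬¬(W ∧ (V ∧ Z)) ∨ (Z → ¬¬((Z → V) ∧ Z))) → (X ∧ V)) = T → T = T

T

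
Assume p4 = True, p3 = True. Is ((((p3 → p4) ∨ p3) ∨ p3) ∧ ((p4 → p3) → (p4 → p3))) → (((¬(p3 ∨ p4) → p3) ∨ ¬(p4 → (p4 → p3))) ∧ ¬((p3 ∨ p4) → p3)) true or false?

p3 → p4 = True → True = True
(p3 → p4) ∨ p3 = True ∨ True = True
((p3 → p4) ∨ p3) ∨ p3 = True ∨ True = True
p4 → p3 = True → True = True
p4 → p3 = True → True = True
(p4 → p3) → (p4 → p3) = True → True = True
(((p3 → p4) ∨ p3) ∨ p3) ∧ ((p4 → p3) → (p4 → p3)) = True ∧ True = True
p3 ∨ p4 = True ∨ True = True
¬(p3 ∨ p4) = ¬True = False
¬(p3 ∨ p4) → p3 = False → True = True
p4 → p3 = True → True = True
p4 → (p4 → p3) = True → True = True
¬(p4 → (p4 → p3)) = ¬True = False
(¬(p3 ∨ p4) → p3) ∨ ¬(p4 → (p4 → p3)) = True ∨ False = True
p3 ∨ p4 = True ∨ True = True
(p3 ∨ p4) → p3 = True → True = True
¬((p3 ∨ p4) → p3) = ¬True = False
((¬(p3 ∨ p4) → p3) ∨ ¬(p4 → (p4 → p3))) ∧ ¬((p3 ∨ p4) → p3) = True ∧ False = False
((((p3 → p4) ∨ p3) ∨ p3) ∧ ((p4 → p3) → (p4 → p3))) → (((¬(p3 ∨ p4) → p3) ∨ ¬(p4 → (p4 → p3))) ∧ ¬((p3 ∨ p4) → p3)) = True → False = False

False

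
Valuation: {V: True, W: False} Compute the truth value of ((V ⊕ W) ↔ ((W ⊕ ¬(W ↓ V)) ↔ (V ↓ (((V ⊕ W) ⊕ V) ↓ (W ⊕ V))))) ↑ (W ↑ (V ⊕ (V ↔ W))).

Substituting V=True, W=False:
V ⊕ W = True ⊕ False = True
W ↓ V = False ↓ True = False
¬(W ↓ V) = ¬False = True
W ⊕ ¬(W ↓ V) = False ⊕ True = True
V ⊕ W = True ⊕ False = True
(V ⊕ W) ⊕ V = True ⊕ True = False
W ⊕ V = False ⊕ True = True
((V ⊕ W) ⊕ V) ↓ (W ⊕ V) = False ↓ True = False
V ↓ (((V ⊕ W) ⊕ V) ↓ (W ⊕ V)) = True ↓ False = False
(W ⊕ ¬(W ↓ V)) ↔ (V ↓ (((V ⊕ W) ⊕ V) ↓ (W ⊕ V))) = True ↔ False = False
(V ⊕ W) ↔ ((W ⊕ ¬(W ↓ V)) ↔ (V ↓ (((V ⊕ W) ⊕ V) ↓ (W ⊕ V)))) = True ↔ False = False
V ↔ W = True ↔ False = False
V ⊕ (V ↔ W) = True ⊕ False = True
W ↑ (V ⊕ (V ↔ W)) = False ↑ True = True
((V ⊕ W) ↔ ((W ⊕ ¬(W ↓ V)) ↔ (V ↓ (((V ⊕ W) ⊕ V) ↓ (W ⊕ V))))) ↑ (W ↑ (V ⊕ (V ↔ W))) = False ↑ True = True

True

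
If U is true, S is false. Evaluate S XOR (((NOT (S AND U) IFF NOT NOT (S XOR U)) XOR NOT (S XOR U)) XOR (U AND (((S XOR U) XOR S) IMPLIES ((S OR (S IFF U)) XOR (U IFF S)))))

true

S AND U = false AND true = false
NOT (S AND U) = NOT false = true
S XOR U = false XOR true = true
NOT (S XOR U) = NOT true = false
NOT NOT (S XOR U) = NOT false = true
NOT (S AND U) IFF NOT NOT (S XOR U) = true IFF true = true
S XOR U = false XOR true = true
NOT (S XOR U) = NOT true = false
(NOT (S AND U) IFF NOT NOT (S XOR U)) XOR NOT (S XOR U) = true XOR false = true
S XOR U = false XOR true = true
(S XOR U) XOR S = true XOR false = true
S IFF U = false IFF true = false
S OR (S IFF U) = false OR false = false
U IFF S = true IFF false = false
(S OR (S IFF U)) XOR (U IFF S) = false XOR false = false
((S XOR U) XOR S) IMPLIES ((S OR (S IFF U)) XOR (U IFF S)) = true IMPLIES false = false
U AND (((S XOR U) XOR S) IMPLIES ((S OR (S IFF U)) XOR (U IFF S))) = true AND false = false
((NOT (S AND U) IFF NOT NOT (S XOR U)) XOR NOT (S XOR U)) XOR (U AND (((S XOR U) XOR S) IMPLIES ((S OR (S IFF U)) XOR (U IFF S)))) = true XOR false = true
S XOR (((NOT (S AND U) IFF NOT NOT (S XOR U)) XOR NOT (S XOR U)) XOR (U AND (((S XOR U) XOR S) IMPLIES ((S OR (S IFF U)) XOR (U IFF S))))) = false XOR true = true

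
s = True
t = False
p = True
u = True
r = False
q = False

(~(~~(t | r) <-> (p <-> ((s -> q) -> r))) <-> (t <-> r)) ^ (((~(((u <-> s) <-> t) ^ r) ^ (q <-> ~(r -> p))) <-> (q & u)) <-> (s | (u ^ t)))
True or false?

Substituting s=True, t=False, p=True, u=True, r=False, q=False:
t | r = False | False = False
~(t | r) = ~False = True
~~(t | r) = ~True = False
s -> q = True -> False = False
(s -> q) -> r = False -> False = True
p <-> ((s -> q) -> r) = True <-> True = True
~~(t | r) <-> (p <-> ((s -> q) -> r)) = False <-> True = False
~(~~(t | r) <-> (p <-> ((s -> q) -> r))) = ~False = True
t <-> r = False <-> False = True
~(~~(t | r) <-> (p <-> ((s -> q) -> r))) <-> (t <-> r) = True <-> True = True
u <-> s = True <-> True = True
(u <-> s) <-> t = True <-> False = False
((u <-> s) <-> t) ^ r = False ^ False = False
~(((u <-> s) <-> t) ^ r) = ~False = True
r -> p = False -> True = True
~(r -> p) = ~True = False
q <-> ~(r -> p) = False <-> False = True
~(((u <-> s) <-> t) ^ r) ^ (q <-> ~(r -> p)) = True ^ True = False
q & u = False & True = False
(~(((u <-> s) <-> t) ^ r) ^ (q <-> ~(r -> p))) <-> (q & u) = False <-> False = True
u ^ t = True ^ False = True
s | (u ^ t) = True | True = True
((~(((u <-> s) <-> t) ^ r) ^ (q <-> ~(r -> p))) <-> (q & u)) <-> (s | (u ^ t)) = True <-> True = True
(~(~~(t | r) <-> (p <-> ((s -> q) -> r))) <-> (t <-> r)) ^ (((~(((u <-> s) <-> t) ^ r) ^ (q <-> ~(r -> p))) <-> (q & u)) <-> (s | (u ^ t))) = True ^ True = False

False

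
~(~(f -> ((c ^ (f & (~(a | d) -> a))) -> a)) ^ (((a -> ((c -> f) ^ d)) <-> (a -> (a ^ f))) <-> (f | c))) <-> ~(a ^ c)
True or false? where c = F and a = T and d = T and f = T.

Substituting c=F, a=T, d=T, f=T:
a | d = T | T = T
~(a | d) = ~T = F
~(a | d) -> a = F -> T = T
f & (~(a | d) -> a) = T & T = T
c ^ (f & (~(a | d) -> a)) = F ^ T = T
(c ^ (f & (~(a | d) -> a))) -> a = T -> T = T
f -> ((c ^ (f & (~(a | d) -> a))) -> a) = T -> T = T
~(f -> ((c ^ (f & (~(a | d) -> a))) -> a)) = ~T = F
c -> f = F -> T = T
(c -> f) ^ d = T ^ T = F
a -> ((c -> f) ^ d) = T -> F = F
a ^ f = T ^ T = F
a -> (a ^ f) = T -> F = F
(a -> ((c -> f) ^ d)) <-> (a -> (a ^ f)) = F <-> F = T
f | c = T | F = T
((a -> ((c -> f) ^ d)) <-> (a -> (a ^ f))) <-> (f | c) = T <-> T = T
~(f -> ((c ^ (f & (~(a | d) -> a))) -> a)) ^ (((a -> ((c -> f) ^ d)) <-> (a -> (a ^ f))) <-> (f | c)) = F ^ T = T
~(~(f -> ((c ^ (f & (~(a | d) -> a))) -> a)) ^ (((a -> ((c -> f) ^ d)) <-> (a -> (a ^ f))) <-> (f | c))) = ~T = F
a ^ c = T ^ F = T
~(a ^ c) = ~T = F
~(~(f -> ((c ^ (f & (~(a | d) -> a))) -> a)) ^ (((a -> ((c -> f) ^ d)) <-> (a -> (a ^ f))) <-> (f | c))) <-> ~(a ^ c) = F <-> F = T

T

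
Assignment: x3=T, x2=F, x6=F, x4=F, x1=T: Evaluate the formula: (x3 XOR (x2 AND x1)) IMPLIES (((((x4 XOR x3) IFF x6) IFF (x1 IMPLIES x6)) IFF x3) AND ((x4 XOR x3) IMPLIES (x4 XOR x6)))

F

x2 AND x1 = F AND T = F
x3 XOR (x2 AND x1) = T XOR F = T
x4 XOR x3 = F XOR T = T
(x4 XOR x3) IFF x6 = T IFF F = F
x1 IMPLIES x6 = T IMPLIES F = F
((x4 XOR x3) IFF x6) IFF (x1 IMPLIES x6) = F IFF F = T
(((x4 XOR x3) IFF x6) IFF (x1 IMPLIES x6)) IFF x3 = T IFF T = T
x4 XOR x3 = F XOR T = T
x4 XOR x6 = F XOR F = F
(x4 XOR x3) IMPLIES (x4 XOR x6) = T IMPLIES F = F
((((x4 XOR x3) IFF x6) IFF (x1 IMPLIES x6)) IFF x3) AND ((x4 XOR x3) IMPLIES (x4 XOR x6)) = T AND F = F
(x3 XOR (x2 AND x1)) IMPLIES (((((x4 XOR x3) IFF x6) IFF (x1 IMPLIES x6)) IFF x3) AND ((x4 XOR x3) IMPLIES (x4 XOR x6))) = T IMPLIES F = F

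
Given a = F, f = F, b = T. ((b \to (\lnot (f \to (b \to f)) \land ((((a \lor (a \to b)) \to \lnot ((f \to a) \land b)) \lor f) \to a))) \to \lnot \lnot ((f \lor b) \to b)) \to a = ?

b \to f = T \to F = F
f \to (b \to f) = F \to F = T
\lnot (f \to (b \to f)) = \lnot T = F
a \to b = F \to T = T
a \lor (a \to b) = F \lor T = T
f \to a = F \to F = T
(f \to a) \land b = T \land T = T
\lnot ((f \to a) \land b) = \lnot T = F
(a \lor (a \to b)) \to \lnot ((f \to a) \land b) = T \to F = F
((a \lor (a \to b)) \to \lnot ((f \to a) \land b)) \lor f = F \lor F = F
(((a \lor (a \to b)) \to \lnot ((f \to a) \land b)) \lor f) \to a = F \to F = T
\lnot (f \to (b \to f)) \land ((((a \lor (a \to b)) \to \lnot ((f \to a) \land b)) \lor f) \to a) = F \land T = F
b \to (\lnot (f \to (b \to f)) \land ((((a \lor (a \to b)) \to \lnot ((f \to a) \land b)) \lor f) \to a)) = T \to F = F
f \lor b = F \lor T = T
(f \lor b) \to b = T \to T = T
\lnot ((f \lor b) \to b) = \lnot T = F
\lnot \lnot ((f \lor b) \to b) = \lnot F = T
(b \to (\lnot (f \to (b \to f)) \land ((((a \lor (a \to b)) \to \lnot ((f \to a) \land b)) \lor f) \to a))) \to \lnot \lnot ((f \lor b) \to b) = F \to T = T
((b \to (\lnot (f \to (b \to f)) \land ((((a \lor (a \to b)) \to \lnot ((f \to a) \land b)) \lor f) \to a))) \to \lnot \lnot ((f \lor b) \to b)) \to a = T \to F = F

F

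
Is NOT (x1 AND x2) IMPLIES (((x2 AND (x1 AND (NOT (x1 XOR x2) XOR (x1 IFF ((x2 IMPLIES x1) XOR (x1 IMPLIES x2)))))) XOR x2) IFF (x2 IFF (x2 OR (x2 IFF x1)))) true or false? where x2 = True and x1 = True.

True

Substituting x2=True, x1=True:
x1 AND x2 = True AND True = True
NOT (x1 AND x2) = NOT True = False
x1 XOR x2 = True XOR True = False
NOT (x1 XOR x2) = NOT False = True
x2 IMPLIES x1 = True IMPLIES True = True
x1 IMPLIES x2 = True IMPLIES True = True
(x2 IMPLIES x1) XOR (x1 IMPLIES x2) = True XOR True = False
x1 IFF ((x2 IMPLIES x1) XOR (x1 IMPLIES x2)) = True IFF False = False
NOT (x1 XOR x2) XOR (x1 IFF ((x2 IMPLIES x1) XOR (x1 IMPLIES x2))) = True XOR False = True
x1 AND (NOT (x1 XOR x2) XOR (x1 IFF ((x2 IMPLIES x1) XOR (x1 IMPLIES x2)))) = True AND True = True
x2 AND (x1 AND (NOT (x1 XOR x2) XOR (x1 IFF ((x2 IMPLIES x1) XOR (x1 IMPLIES x2))))) = True AND True = True
(x2 AND (x1 AND (NOT (x1 XOR x2) XOR (x1 IFF ((x2 IMPLIES x1) XOR (x1 IMPLIES x2)))))) XOR x2 = True XOR True = False
x2 IFF x1 = True IFF True = True
x2 OR (x2 IFF x1) = True OR True = True
x2 IFF (x2 OR (x2 IFF x1)) = True IFF True = True
((x2 AND (x1 AND (NOT (x1 XOR x2) XOR (x1 IFF ((x2 IMPLIES x1) XOR (x1 IMPLIES x2)))))) XOR x2) IFF (x2 IFF (x2 OR (x2 IFF x1))) = False IFF True = False
NOT (x1 AND x2) IMPLIES (((x2 AND (x1 AND (NOT (x1 XOR x2) XOR (x1 IFF ((x2 IMPLIES x1) XOR (x1 IMPLIES x2)))))) XOR x2) IFF (x2 IFF (x2 OR (x2 IFF x1)))) = False IMPLIES False = True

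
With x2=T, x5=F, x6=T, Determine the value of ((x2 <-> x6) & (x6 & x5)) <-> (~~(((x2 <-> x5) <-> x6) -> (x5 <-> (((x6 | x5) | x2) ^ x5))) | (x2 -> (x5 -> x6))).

F

x2 <-> x6 = T <-> T = T
x6 & x5 = T & F = F
(x2 <-> x6) & (x6 & x5) = T & F = F
x2 <-> x5 = T <-> F = F
(x2 <-> x5) <-> x6 = F <-> T = F
x6 | x5 = T | F = T
(x6 | x5) | x2 = T | T = T
((x6 | x5) | x2) ^ x5 = T ^ F = T
x5 <-> (((x6 | x5) | x2) ^ x5) = F <-> T = F
((x2 <-> x5) <-> x6) -> (x5 <-> (((x6 | x5) | x2) ^ x5)) = F -> F = T
~(((x2 <-> x5) <-> x6) -> (x5 <-> (((x6 | x5) | x2) ^ x5))) = ~T = F
~~(((x2 <-> x5) <-> x6) -> (x5 <-> (((x6 | x5) | x2) ^ x5))) = ~F = T
x5 -> x6 = F -> T = T
x2 -> (x5 -> x6) = T -> T = T
~~(((x2 <-> x5) <-> x6) -> (x5 <-> (((x6 | x5) | x2) ^ x5))) | (x2 -> (x5 -> x6)) = T | T = T
((x2 <-> x6) & (x6 & x5)) <-> (~~(((x2 <-> x5) <-> x6) -> (x5 <-> (((x6 | x5) | x2) ^ x5))) | (x2 -> (x5 -> x6))) = F <-> T = F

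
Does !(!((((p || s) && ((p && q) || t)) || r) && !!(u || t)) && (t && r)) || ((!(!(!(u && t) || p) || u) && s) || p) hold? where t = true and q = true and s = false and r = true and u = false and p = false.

true

Substituting t=true, q=true, s=false, r=true, u=false, p=false:
p || s = false || false = false
p && q = false && true = false
(p && q) || t = false || true = true
(p || s) && ((p && q) || t) = false && true = false
((p || s) && ((p && q) || t)) || r = false || true = true
u || t = false || true = true
!(u || t) = !true = false
!!(u || t) = !false = true
(((p || s) && ((p && q) || t)) || r) && !!(u || t) = true && true = true
!((((p || s) && ((p && q) || t)) || r) && !!(u || t)) = !true = false
t && r = true && true = true
!((((p || s) && ((p && q) || t)) || r) && !!(u || t)) && (t && r) = false && true = false
!(!((((p || s) && ((p && q) || t)) || r) && !!(u || t)) && (t && r)) = !false = true
u && t = false && true = false
!(u && t) = !false = true
!(u && t) || p = true || false = true
!(!(u && t) || p) = !true = false
!(!(u && t) || p) || u = false || false = false
!(!(!(u && t) || p) || u) = !false = true
!(!(!(u && t) || p) || u) && s = true && false = false
(!(!(!(u && t) || p) || u) && s) || p = false || false = false
!(!((((p || s) && ((p && q) || t)) || r) && !!(u || t)) && (t && r)) || ((!(!(!(u && t) || p) || u) && s) || p) = true || false = true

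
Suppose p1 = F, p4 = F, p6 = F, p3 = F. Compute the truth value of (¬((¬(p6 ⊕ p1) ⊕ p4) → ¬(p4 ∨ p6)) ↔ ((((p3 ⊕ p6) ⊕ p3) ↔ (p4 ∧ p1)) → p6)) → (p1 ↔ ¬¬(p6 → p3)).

F

p6 ⊕ p1 = F ⊕ F = F
¬(p6 ⊕ p1) = ¬F = T
¬(p6 ⊕ p1) ⊕ p4 = T ⊕ F = T
p4 ∨ p6 = F ∨ F = F
¬(p4 ∨ p6) = ¬F = T
(¬(p6 ⊕ p1) ⊕ p4) → ¬(p4 ∨ p6) = T → T = T
¬((¬(p6 ⊕ p1) ⊕ p4) → ¬(p4 ∨ p6)) = ¬T = F
p3 ⊕ p6 = F ⊕ F = F
(p3 ⊕ p6) ⊕ p3 = F ⊕ F = F
p4 ∧ p1 = F ∧ F = F
((p3 ⊕ p6) ⊕ p3) ↔ (p4 ∧ p1) = F ↔ F = T
(((p3 ⊕ p6) ⊕ p3) ↔ (p4 ∧ p1)) → p6 = T → F = F
¬((¬(p6 ⊕ p1) ⊕ p4) → ¬(p4 ∨ p6)) ↔ ((((p3 ⊕ p6) ⊕ p3) ↔ (p4 ∧ p1)) → p6) = F ↔ F = T
p6 → p3 = F → F = T
¬(p6 → p3) = ¬T = F
¬¬(p6 → p3) = ¬F = T
p1 ↔ ¬¬(p6 → p3) = F ↔ T = F
(¬((¬(p6 ⊕ p1) ⊕ p4) → ¬(p4 ∨ p6)) ↔ ((((p3 ⊕ p6) ⊕ p3) ↔ (p4 ∧ p1)) → p6)) → (p1 ↔ ¬¬(p6 → p3)) = T → F = F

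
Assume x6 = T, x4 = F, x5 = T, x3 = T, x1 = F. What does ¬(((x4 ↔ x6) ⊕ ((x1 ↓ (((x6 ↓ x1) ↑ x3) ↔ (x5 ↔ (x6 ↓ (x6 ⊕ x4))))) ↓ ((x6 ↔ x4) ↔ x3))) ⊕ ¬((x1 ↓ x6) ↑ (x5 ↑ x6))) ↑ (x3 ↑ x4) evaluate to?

x4 ↔ x6 = F ↔ T = F
x6 ↓ x1 = T ↓ F = F
(x6 ↓ x1) ↑ x3 = F ↑ T = T
x6 ⊕ x4 = T ⊕ F = T
x6 ↓ (x6 ⊕ x4) = T ↓ T = F
x5 ↔ (x6 ↓ (x6 ⊕ x4)) = T ↔ F = F
((x6 ↓ x1) ↑ x3) ↔ (x5 ↔ (x6 ↓ (x6 ⊕ x4))) = T ↔ F = F
x1 ↓ (((x6 ↓ x1) ↑ x3) ↔ (x5 ↔ (x6 ↓ (x6 ⊕ x4)))) = F ↓ F = T
x6 ↔ x4 = T ↔ F = F
(x6 ↔ x4) ↔ x3 = F ↔ T = F
(x1 ↓ (((x6 ↓ x1) ↑ x3) ↔ (x5 ↔ (x6 ↓ (x6 ⊕ x4))))) ↓ ((x6 ↔ x4) ↔ x3) = T ↓ F = F
(x4 ↔ x6) ⊕ ((x1 ↓ (((x6 ↓ x1) ↑ x3) ↔ (x5 ↔ (x6 ↓ (x6 ⊕ x4))))) ↓ ((x6 ↔ x4) ↔ x3)) = F ⊕ F = F
x1 ↓ x6 = F ↓ T = F
x5 ↑ x6 = T ↑ T = F
(x1 ↓ x6) ↑ (x5 ↑ x6) = F ↑ F = T
¬((x1 ↓ x6) ↑ (x5 ↑ x6)) = ¬T = F
((x4 ↔ x6) ⊕ ((x1 ↓ (((x6 ↓ x1) ↑ x3) ↔ (x5 ↔ (x6 ↓ (x6 ⊕ x4))))) ↓ ((x6 ↔ x4) ↔ x3))) ⊕ ¬((x1 ↓ x6) ↑ (x5 ↑ x6)) = F ⊕ F = F
¬(((x4 ↔ x6) ⊕ ((x1 ↓ (((x6 ↓ x1) ↑ x3) ↔ (x5 ↔ (x6 ↓ (x6 ⊕ x4))))) ↓ ((x6 ↔ x4) ↔ x3))) ⊕ ¬((x1 ↓ x6) ↑ (x5 ↑ x6))) = ¬F = T
x3 ↑ x4 = T ↑ F = T
¬(((x4 ↔ x6) ⊕ ((x1 ↓ (((x6 ↓ x1) ↑ x3) ↔ (x5 ↔ (x6 ↓ (x6 ⊕ x4))))) ↓ ((x6 ↔ x4) ↔ x3))) ⊕ ¬((x1 ↓ x6) ↑ (x5 ↑ x6))) ↑ (x3 ↑ x4) = T ↑ T = F

F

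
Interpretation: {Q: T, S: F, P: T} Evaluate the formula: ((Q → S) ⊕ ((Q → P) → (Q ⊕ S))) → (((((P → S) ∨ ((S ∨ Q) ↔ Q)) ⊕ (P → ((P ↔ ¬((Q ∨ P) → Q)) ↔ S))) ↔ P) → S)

Q → S = T → F = F
Q → P = T → T = T
Q ⊕ S = T ⊕ F = T
(Q → P) → (Q ⊕ S) = T → T = T
(Q → S) ⊕ ((Q → P) → (Q ⊕ S)) = F ⊕ T = T
P → S = T → F = F
S ∨ Q = F ∨ T = T
(S ∨ Q) ↔ Q = T ↔ T = T
(P → S) ∨ ((S ∨ Q) ↔ Q) = F ∨ T = T
Q ∨ P = T ∨ T = T
(Q ∨ P) → Q = T → T = T
¬((Q ∨ P) → Q) = ¬T = F
P ↔ ¬((Q ∨ P) → Q) = T ↔ F = F
(P ↔ ¬((Q ∨ P) → Q)) ↔ S = F ↔ F = T
P → ((P ↔ ¬((Q ∨ P) → Q)) ↔ S) = T → T = T
((P → S) ∨ ((S ∨ Q) ↔ Q)) ⊕ (P → ((P ↔ ¬((Q ∨ P) → Q)) ↔ S)) = T ⊕ T = F
(((P → S) ∨ ((S ∨ Q) ↔ Q)) ⊕ (P → ((P ↔ ¬((Q ∨ P) → Q)) ↔ S))) ↔ P = F ↔ T = F
((((P → S) ∨ ((S ∨ Q) ↔ Q)) ⊕ (P → ((P ↔ ¬((Q ∨ P) → Q)) ↔ S))) ↔ P) → S = F → F = T
((Q → S) ⊕ ((Q → P) → (Q ⊕ S))) → (((((P → S) ∨ ((S ∨ Q) ↔ Q)) ⊕ (P → ((P ↔ ¬((Q ∨ P) → Q)) ↔ S))) ↔ P) → S) = T → T = T

T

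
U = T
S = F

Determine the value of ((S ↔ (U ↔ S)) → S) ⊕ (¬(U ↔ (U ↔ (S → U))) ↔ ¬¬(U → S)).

Substituting U=T, S=F:
U ↔ S = T ↔ F = F
S ↔ (U ↔ S) = F ↔ F = T
(S ↔ (U ↔ S)) → S = T → F = F
S → U = F → T = T
U ↔ (S → U) = T ↔ T = T
U ↔ (U ↔ (S → U)) = T ↔ T = T
¬(U ↔ (U ↔ (S → U))) = ¬T = F
U → S = T → F = F
¬(U → S) = ¬F = T
¬¬(U → S) = ¬T = F
¬(U ↔ (U ↔ (S → U))) ↔ ¬¬(U → S) = F ↔ F = T
((S ↔ (U ↔ S)) → S) ⊕ (¬(U ↔ (U ↔ (S → U))) ↔ ¬¬(U → S)) = F ⊕ T = T

T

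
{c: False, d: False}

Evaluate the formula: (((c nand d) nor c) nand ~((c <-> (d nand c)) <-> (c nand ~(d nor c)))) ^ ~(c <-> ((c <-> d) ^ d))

False

Substituting c=False, d=False:
c nand d = False nand False = True
(c nand d) nor c = True nor False = False
d nand c = False nand False = True
c <-> (d nand c) = False <-> True = False
d nor c = False nor False = True
~(d nor c) = ~True = False
c nand ~(d nor c) = False nand False = True
(c <-> (d nand c)) <-> (c nand ~(d nor c)) = False <-> True = False
~((c <-> (d nand c)) <-> (c nand ~(d nor c))) = ~False = True
((c nand d) nor c) nand ~((c <-> (d nand c)) <-> (c nand ~(d nor c))) = False nand True = True
c <-> d = False <-> False = True
(c <-> d) ^ d = True ^ False = True
c <-> ((c <-> d) ^ d) = False <-> True = False
~(c <-> ((c <-> d) ^ d)) = ~False = True
(((c nand d) nor c) nand ~((c <-> (d nand c)) <-> (c nand ~(d nor c)))) ^ ~(c <-> ((c <-> d) ^ d)) = True ^ True = False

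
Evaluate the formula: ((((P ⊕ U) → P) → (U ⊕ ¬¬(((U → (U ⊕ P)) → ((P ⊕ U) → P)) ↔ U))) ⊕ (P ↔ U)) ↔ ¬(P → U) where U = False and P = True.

P ⊕ U = True ⊕ False = True
(P ⊕ U) → P = True → True = True
U ⊕ P = False ⊕ True = True
U → (U ⊕ P) = False → True = True
P ⊕ U = True ⊕ False = True
(P ⊕ U) → P = True → True = True
(U → (U ⊕ P)) → ((P ⊕ U) → P) = True → True = True
((U → (U ⊕ P)) → ((P ⊕ U) → P)) ↔ U = True ↔ False = False
¬(((U → (U ⊕ P)) → ((P ⊕ U) → P)) ↔ U) = ¬False = True
¬¬(((U → (U ⊕ P)) → ((P ⊕ U) → P)) ↔ U) = ¬True = False
U ⊕ ¬¬(((U → (U ⊕ P)) → ((P ⊕ U) → P)) ↔ U) = False ⊕ False = False
((P ⊕ U) → P) → (U ⊕ ¬¬(((U → (U ⊕ P)) → ((P ⊕ U) → P)) ↔ U)) = True → False = False
P ↔ U = True ↔ False = False
(((P ⊕ U) → P) → (U ⊕ ¬¬(((U → (U ⊕ P)) → ((P ⊕ U) → P)) ↔ U))) ⊕ (P ↔ U) = False ⊕ False = False
P → U = True → False = False
¬(P → U) = ¬False = True
((((P ⊕ U) → P) → (U ⊕ ¬¬(((U → (U ⊕ P)) → ((P ⊕ U) → P)) ↔ U))) ⊕ (P ↔ U)) ↔ ¬(P → U) = False ↔ True = False

False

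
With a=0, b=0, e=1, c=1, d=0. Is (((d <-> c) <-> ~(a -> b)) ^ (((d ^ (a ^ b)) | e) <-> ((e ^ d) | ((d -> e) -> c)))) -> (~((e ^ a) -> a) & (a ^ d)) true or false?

Substituting a=0, b=0, e=1, c=1, d=0:
d <-> c = 0 <-> 1 = 0
a -> b = 0 -> 0 = 1
~(a -> b) = ~1 = 0
(d <-> c) <-> ~(a -> b) = 0 <-> 0 = 1
a ^ b = 0 ^ 0 = 0
d ^ (a ^ b) = 0 ^ 0 = 0
(d ^ (a ^ b)) | e = 0 | 1 = 1
e ^ d = 1 ^ 0 = 1
d -> e = 0 -> 1 = 1
(d -> e) -> c = 1 -> 1 = 1
(e ^ d) | ((d -> e) -> c) = 1 | 1 = 1
((d ^ (a ^ b)) | e) <-> ((e ^ d) | ((d -> e) -> c)) = 1 <-> 1 = 1
((d <-> c) <-> ~(a -> b)) ^ (((d ^ (a ^ b)) | e) <-> ((e ^ d) | ((d -> e) -> c))) = 1 ^ 1 = 0
e ^ a = 1 ^ 0 = 1
(e ^ a) -> a = 1 -> 0 = 0
~((e ^ a) -> a) = ~0 = 1
a ^ d = 0 ^ 0 = 0
~((e ^ a) -> a) & (a ^ d) = 1 & 0 = 0
(((d <-> c) <-> ~(a -> b)) ^ (((d ^ (a ^ b)) | e) <-> ((e ^ d) | ((d -> e) -> c)))) -> (~((e ^ a) -> a) & (a ^ d)) = 0 -> 0 = 1

1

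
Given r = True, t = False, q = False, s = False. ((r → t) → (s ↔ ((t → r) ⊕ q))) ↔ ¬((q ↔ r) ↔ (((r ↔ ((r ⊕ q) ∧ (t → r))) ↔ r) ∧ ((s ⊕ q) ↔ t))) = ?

True

Substituting r=True, t=False, q=False, s=False:
r → t = True → False = False
t → r = False → True = True
(t → r) ⊕ q = True ⊕ False = True
s ↔ ((t → r) ⊕ q) = False ↔ True = False
(r → t) → (s ↔ ((t → r) ⊕ q)) = False → False = True
q ↔ r = False ↔ True = False
r ⊕ q = True ⊕ False = True
t → r = False → True = True
(r ⊕ q) ∧ (t → r) = True ∧ True = True
r ↔ ((r ⊕ q) ∧ (t → r)) = True ↔ True = True
(r ↔ ((r ⊕ q) ∧ (t → r))) ↔ r = True ↔ True = True
s ⊕ q = False ⊕ False = False
(s ⊕ q) ↔ t = False ↔ False = True
((r ↔ ((r ⊕ q) ∧ (t → r))) ↔ r) ∧ ((s ⊕ q) ↔ t) = True ∧ True = True
(q ↔ r) ↔ (((r ↔ ((r ⊕ q) ∧ (t → r))) ↔ r) ∧ ((s ⊕ q) ↔ t)) = False ↔ True = False
¬((q ↔ r) ↔ (((r ↔ ((r ⊕ q) ∧ (t → r))) ↔ r) ∧ ((s ⊕ q) ↔ t))) = ¬False = True
((r → t) → (s ↔ ((t → r) ⊕ q))) ↔ ¬((q ↔ r) ↔ (((r ↔ ((r ⊕ q) ∧ (t → r))) ↔ r) ∧ ((s ⊕ q) ↔ t))) = True ↔ True = True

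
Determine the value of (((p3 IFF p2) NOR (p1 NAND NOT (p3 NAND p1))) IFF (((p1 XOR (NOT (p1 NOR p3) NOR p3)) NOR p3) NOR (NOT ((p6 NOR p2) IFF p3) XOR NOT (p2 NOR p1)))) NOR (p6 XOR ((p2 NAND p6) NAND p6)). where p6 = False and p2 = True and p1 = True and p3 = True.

p3 IFF p2 = True IFF True = True
p3 NAND p1 = True NAND True = False
NOT (p3 NAND p1) = NOT False = True
p1 NAND NOT (p3 NAND p1) = True NAND True = False
(p3 IFF p2) NOR (p1 NAND NOT (p3 NAND p1)) = True NOR False = False
p1 NOR p3 = True NOR True = False
NOT (p1 NOR p3) = NOT False = True
NOT (p1 NOR p3) NOR p3 = True NOR True = False
p1 XOR (NOT (p1 NOR p3) NOR p3) = True XOR False = True
(p1 XOR (NOT (p1 NOR p3) NOR p3)) NOR p3 = True NOR True = False
p6 NOR p2 = False NOR True = False
(p6 NOR p2) IFF p3 = False IFF True = False
NOT ((p6 NOR p2) IFF p3) = NOT False = True
p2 NOR p1 = True NOR True = False
NOT (p2 NOR p1) = NOT False = True
NOT ((p6 NOR p2) IFF p3) XOR NOT (p2 NOR p1) = True XOR True = False
((p1 XOR (NOT (p1 NOR p3) NOR p3)) NOR p3) NOR (NOT ((p6 NOR p2) IFF p3) XOR NOT (p2 NOR p1)) = False NOR False = True
((p3 IFF p2) NOR (p1 NAND NOT (p3 NAND p1))) IFF (((p1 XOR (NOT (p1 NOR p3) NOR p3)) NOR p3) NOR (NOT ((p6 NOR p2) IFF p3) XOR NOT (p2 NOR p1))) = False IFF True = False
p2 NAND p6 = True NAND False = True
(p2 NAND p6) NAND p6 = True NAND False = True
p6 XOR ((p2 NAND p6) NAND p6) = False XOR True = True
(((p3 IFF p2) NOR (p1 NAND NOT (p3 NAND p1))) IFF (((p1 XOR (NOT (p1 NOR p3) NOR p3)) NOR p3) NOR (NOT ((p6 NOR p2) IFF p3) XOR NOT (p2 NOR p1)))) NOR (p6 XOR ((p2 NAND p6) NAND p6)) = False NOR True = False

False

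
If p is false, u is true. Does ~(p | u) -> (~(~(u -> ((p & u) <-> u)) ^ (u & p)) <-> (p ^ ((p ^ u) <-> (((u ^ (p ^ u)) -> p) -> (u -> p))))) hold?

T

p | u = F | T = T
~(p | u) = ~T = F
p & u = F & T = F
(p & u) <-> u = F <-> T = F
u -> ((p & u) <-> u) = T -> F = F
~(u -> ((p & u) <-> u)) = ~F = T
u & p = T & F = F
~(u -> ((p & u) <-> u)) ^ (u & p) = T ^ F = T
~(~(u -> ((p & u) <-> u)) ^ (u & p)) = ~T = F
p ^ u = F ^ T = T
p ^ u = F ^ T = T
u ^ (p ^ u) = T ^ T = F
(u ^ (p ^ u)) -> p = F -> F = T
u -> p = T -> F = F
((u ^ (p ^ u)) -> p) -> (u -> p) = T -> F = F
(p ^ u) <-> (((u ^ (p ^ u)) -> p) -> (u -> p)) = T <-> F = F
p ^ ((p ^ u) <-> (((u ^ (p ^ u)) -> p) -> (u -> p))) = F ^ F = F
~(~(u -> ((p & u) <-> u)) ^ (u & p)) <-> (p ^ ((p ^ u) <-> (((u ^ (p ^ u)) -> p) -> (u -> p)))) = F <-> F = T
~(p | u) -> (~(~(u -> ((p & u) <-> u)) ^ (u & p)) <-> (p ^ ((p ^ u) <-> (((u ^ (p ^ u)) -> p) -> (u -> p))))) = F -> T = T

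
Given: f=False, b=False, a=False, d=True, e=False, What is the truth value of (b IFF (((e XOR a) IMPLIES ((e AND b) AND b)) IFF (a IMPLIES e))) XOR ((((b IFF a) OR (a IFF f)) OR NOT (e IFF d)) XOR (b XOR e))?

e XOR a = False XOR False = False
e AND b = False AND False = False
(e AND b) AND b = False AND False = False
(e XOR a) IMPLIES ((e AND b) AND b) = False IMPLIES False = True
a IMPLIES e = False IMPLIES False = True
((e XOR a) IMPLIES ((e AND b) AND b)) IFF (a IMPLIES e) = True IFF True = True
b IFF (((e XOR a) IMPLIES ((e AND b) AND b)) IFF (a IMPLIES e)) = False IFF True = False
b IFF a = False IFF False = True
a IFF f = False IFF False = True
(b IFF a) OR (a IFF f) = True OR True = True
e IFF d = False IFF True = False
NOT (e IFF d) = NOT False = True
((b IFF a) OR (a IFF f)) OR NOT (e IFF d) = True OR True = True
b XOR e = False XOR False = False
(((b IFF a) OR (a IFF f)) OR NOT (e IFF d)) XOR (b XOR e) = True XOR False = True
(b IFF (((e XOR a) IMPLIES ((e AND b) AND b)) IFF (a IMPLIES e))) XOR ((((b IFF a) OR (a IFF f)) OR NOT (e IFF d)) XOR (b XOR e)) = False XOR True = True

True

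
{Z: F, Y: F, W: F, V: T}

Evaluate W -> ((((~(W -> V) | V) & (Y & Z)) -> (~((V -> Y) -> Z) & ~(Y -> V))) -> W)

T

W -> V = F -> T = T
~(W -> V) = ~T = F
~(W -> V) | V = F | T = T
Y & Z = F & F = F
(~(W -> V) | V) & (Y & Z) = T & F = F
V -> Y = T -> F = F
(V -> Y) -> Z = F -> F = T
~((V -> Y) -> Z) = ~T = F
Y -> V = F -> T = T
~(Y -> V) = ~T = F
~((V -> Y) -> Z) & ~(Y -> V) = F & F = F
((~(W -> V) | V) & (Y & Z)) -> (~((V -> Y) -> Z) & ~(Y -> V)) = F -> F = T
(((~(W -> V) | V) & (Y & Z)) -> (~((V -> Y) -> Z) & ~(Y -> V))) -> W = T -> F = F
W -> ((((~(W -> V) | V) & (Y & Z)) -> (~((V -> Y) -> Z) & ~(Y -> V))) -> W) = F -> F = T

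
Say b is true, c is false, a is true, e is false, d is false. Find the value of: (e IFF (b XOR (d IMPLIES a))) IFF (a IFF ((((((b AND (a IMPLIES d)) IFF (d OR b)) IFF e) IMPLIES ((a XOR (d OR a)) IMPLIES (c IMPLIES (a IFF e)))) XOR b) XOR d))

false

Substituting b=true, c=false, a=true, e=false, d=false:
d IMPLIES a = false IMPLIES true = true
b XOR (d IMPLIES a) = true XOR true = false
e IFF (b XOR (d IMPLIES a)) = false IFF false = true
a IMPLIES d = true IMPLIES false = false
b AND (a IMPLIES d) = true AND false = false
d OR b = false OR true = true
(b AND (a IMPLIES d)) IFF (d OR b) = false IFF true = false
((b AND (a IMPLIES d)) IFF (d OR b)) IFF e = false IFF false = true
d OR a = false OR true = true
a XOR (d OR a) = true XOR true = false
a IFF e = true IFF false = false
c IMPLIES (a IFF e) = false IMPLIES false = true
(a XOR (d OR a)) IMPLIES (c IMPLIES (a IFF e)) = false IMPLIES true = true
(((b AND (a IMPLIES d)) IFF (d OR b)) IFF e) IMPLIES ((a XOR (d OR a)) IMPLIES (c IMPLIES (a IFF e))) = true IMPLIES true = true
((((b AND (a IMPLIES d)) IFF (d OR b)) IFF e) IMPLIES ((a XOR (d OR a)) IMPLIES (c IMPLIES (a IFF e)))) XOR b = true XOR true = false
(((((b AND (a IMPLIES d)) IFF (d OR b)) IFF e) IMPLIES ((a XOR (d OR a)) IMPLIES (c IMPLIES (a IFF e)))) XOR b) XOR d = false XOR false = false
a IFF ((((((b AND (a IMPLIES d)) IFF (d OR b)) IFF e) IMPLIES ((a XOR (d OR a)) IMPLIES (c IMPLIES (a IFF e)))) XOR b) XOR d) = true IFF false = false
(e IFF (b XOR (d IMPLIES a))) IFF (a IFF ((((((b AND (a IMPLIES d)) IFF (d OR b)) IFF e) IMPLIES ((a XOR (d OR a)) IMPLIES (c IMPLIES (a IFF e)))) XOR b) XOR d)) = true IFF false = false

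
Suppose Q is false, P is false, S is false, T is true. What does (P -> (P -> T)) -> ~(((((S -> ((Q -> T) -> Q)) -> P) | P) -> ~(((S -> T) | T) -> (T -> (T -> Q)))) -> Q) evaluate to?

P -> T = 0 -> 1 = 1
P -> (P -> T) = 0 -> 1 = 1
Q -> T = 0 -> 1 = 1
(Q -> T) -> Q = 1 -> 0 = 0
S -> ((Q -> T) -> Q) = 0 -> 0 = 1
(S -> ((Q -> T) -> Q)) -> P = 1 -> 0 = 0
((S -> ((Q -> T) -> Q)) -> P) | P = 0 | 0 = 0
S -> T = 0 -> 1 = 1
(S -> T) | T = 1 | 1 = 1
T -> Q = 1 -> 0 = 0
T -> (T -> Q) = 1 -> 0 = 0
((S -> T) | T) -> (T -> (T -> Q)) = 1 -> 0 = 0
~(((S -> T) | T) -> (T -> (T -> Q))) = ~0 = 1
(((S -> ((Q -> T) -> Q)) -> P) | P) -> ~(((S -> T) | T) -> (T -> (T -> Q))) = 0 -> 1 = 1
((((S -> ((Q -> T) -> Q)) -> P) | P) -> ~(((S -> T) | T) -> (T -> (T -> Q)))) -> Q = 1 -> 0 = 0
~(((((S -> ((Q -> T) -> Q)) -> P) | P) -> ~(((S -> T) | T) -> (T -> (T -> Q)))) -> Q) = ~0 = 1
(P -> (P -> T)) -> ~(((((S -> ((Q -> T) -> Q)) -> P) | P) -> ~(((S -> T) | T) -> (T -> (T -> Q)))) -> Q) = 1 -> 1 = 1

1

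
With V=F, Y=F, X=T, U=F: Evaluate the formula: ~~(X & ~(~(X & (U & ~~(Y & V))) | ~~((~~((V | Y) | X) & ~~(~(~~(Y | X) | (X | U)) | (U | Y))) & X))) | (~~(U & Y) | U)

F

Substituting V=F, Y=F, X=T, U=F:
Y & V = F & F = F
~(Y & V) = ~F = T
~~(Y & V) = ~T = F
U & ~~(Y & V) = F & F = F
X & (U & ~~(Y & V)) = T & F = F
~(X & (U & ~~(Y & V))) = ~F = T
V | Y = F | F = F
(V | Y) | X = F | T = T
~((V | Y) | X) = ~T = F
~~((V | Y) | X) = ~F = T
Y | X = F | T = T
~(Y | X) = ~T = F
~~(Y | X) = ~F = T
X | U = T | F = T
~~(Y | X) | (X | U) = T | T = T
~(~~(Y | X) | (X | U)) = ~T = F
U | Y = F | F = F
~(~~(Y | X) | (X | U)) | (U | Y) = F | F = F
~(~(~~(Y | X) | (X | U)) | (U | Y)) = ~F = T
~~(~(~~(Y | X) | (X | U)) | (U | Y)) = ~T = F
~~((V | Y) | X) & ~~(~(~~(Y | X) | (X | U)) | (U | Y)) = T & F = F
(~~((V | Y) | X) & ~~(~(~~(Y | X) | (X | U)) | (U | Y))) & X = F & T = F
~((~~((V | Y) | X) & ~~(~(~~(Y | X) | (X | U)) | (U | Y))) & X) = ~F = T
~~((~~((V | Y) | X) & ~~(~(~~(Y | X) | (X | U)) | (U | Y))) & X) = ~T = F
~(X & (U & ~~(Y & V))) | ~~((~~((V | Y) | X) & ~~(~(~~(Y | X) | (X | U)) | (U | Y))) & X) = T | F = T
~(~(X & (U & ~~(Y & V))) | ~~((~~((V | Y) | X) & ~~(~(~~(Y | X) | (X | U)) | (U | Y))) & X)) = ~T = F
X & ~(~(X & (U & ~~(Y & V))) | ~~((~~((V | Y) | X) & ~~(~(~~(Y | X) | (X | U)) | (U | Y))) & X)) = T & F = F
~(X & ~(~(X & (U & ~~(Y & V))) | ~~((~~((V | Y) | X) & ~~(~(~~(Y | X) | (X | U)) | (U | Y))) & X))) = ~F = T
~~(X & ~(~(X & (U & ~~(Y & V))) | ~~((~~((V | Y) | X) & ~~(~(~~(Y | X) | (X | U)) | (U | Y))) & X))) = ~T = F
U & Y = F & F = F
~(U & Y) = ~F = T
~~(U & Y) = ~T = F
~~(U & Y) | U = F | F = F
~~(X & ~(~(X & (U & ~~(Y & V))) | ~~((~~((V | Y) | X) & ~~(~(~~(Y | X) | (X | U)) | (U | Y))) & X))) | (~~(U & Y) | U) = F | F = F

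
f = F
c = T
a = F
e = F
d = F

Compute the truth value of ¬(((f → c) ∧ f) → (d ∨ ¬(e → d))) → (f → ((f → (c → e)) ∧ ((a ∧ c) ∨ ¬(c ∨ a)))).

T

f → c = F → T = T
(f → c) ∧ f = T ∧ F = F
e → d = F → F = T
¬(e → d) = ¬T = F
d ∨ ¬(e → d) = F ∨ F = F
((f → c) ∧ f) → (d ∨ ¬(e → d)) = F → F = T
¬(((f → c) ∧ f) → (d ∨ ¬(e → d))) = ¬T = F
c → e = T → F = F
f → (c → e) = F → F = T
a ∧ c = F ∧ T = F
c ∨ a = T ∨ F = T
¬(c ∨ a) = ¬T = F
(a ∧ c) ∨ ¬(c ∨ a) = F ∨ F = F
(f → (c → e)) ∧ ((a ∧ c) ∨ ¬(c ∨ a)) = T ∧ F = F
f → ((f → (c → e)) ∧ ((a ∧ c) ∨ ¬(c ∨ a))) = F → F = T
¬(((f → c) ∧ f) → (d ∨ ¬(e → d))) → (f → ((f → (c → e)) ∧ ((a ∧ c) ∨ ¬(c ∨ a)))) = F → T = T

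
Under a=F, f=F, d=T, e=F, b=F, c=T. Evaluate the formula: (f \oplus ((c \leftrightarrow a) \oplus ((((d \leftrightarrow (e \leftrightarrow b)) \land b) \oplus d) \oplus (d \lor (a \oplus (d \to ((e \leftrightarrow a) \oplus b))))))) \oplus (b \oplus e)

Substituting a=F, f=F, d=T, e=F, b=F, c=T:
c \leftrightarrow a = T \leftrightarrow F = F
e \leftrightarrow b = F \leftrightarrow F = T
d \leftrightarrow (e \leftrightarrow b) = T \leftrightarrow T = T
(d \leftrightarrow (e \leftrightarrow b)) \land b = T \land F = F
((d \leftrightarrow (e \leftrightarrow b)) \land b) \oplus d = F \oplus T = T
e \leftrightarrow a = F \leftrightarrow F = T
(e \leftrightarrow a) \oplus b = T \oplus F = T
d \to ((e \leftrightarrow a) \oplus b) = T \to T = T
a \oplus (d \to ((e \leftrightarrow a) \oplus b)) = F \oplus T = T
d \lor (a \oplus (d \to ((e \leftrightarrow a) \oplus b))) = T \lor T = T
(((d \leftrightarrow (e \leftrightarrow b)) \land b) \oplus d) \oplus (d \lor (a \oplus (d \to ((e \leftrightarrow a) \oplus b)))) = T \oplus T = F
(c \leftrightarrow a) \oplus ((((d \leftrightarrow (e \leftrightarrow b)) \land b) \oplus d) \oplus (d \lor (a \oplus (d \to ((e \leftrightarrow a) \oplus b))))) = F \oplus F = F
f \oplus ((c \leftrightarrow a) \oplus ((((d \leftrightarrow (e \leftrightarrow b)) \land b) \oplus d) \oplus (d \lor (a \oplus (d \to ((e \leftrightarrow a) \oplus b)))))) = F \oplus F = F
b \oplus e = F \oplus F = F
(f \oplus ((c \leftrightarrow a) \oplus ((((d \leftrightarrow (e \leftrightarrow b)) \land b) \oplus d) \oplus (d \lor (a \oplus (d \to ((e \leftrightarrow a) \oplus b))))))) \oplus (b \oplus e) = F \oplus F = F

F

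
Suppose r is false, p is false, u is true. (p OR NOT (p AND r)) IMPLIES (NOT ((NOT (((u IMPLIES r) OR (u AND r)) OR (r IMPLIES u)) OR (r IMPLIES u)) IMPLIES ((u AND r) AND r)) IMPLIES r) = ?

Substituting r=F, p=F, u=T:
p AND r = F AND F = F
NOT (p AND r) = NOT F = T
p OR NOT (p AND r) = F OR T = T
u IMPLIES r = T IMPLIES F = F
u AND r = T AND F = F
(u IMPLIES r) OR (u AND r) = F OR F = F
r IMPLIES u = F IMPLIES T = T
((u IMPLIES r) OR (u AND r)) OR (r IMPLIES u) = F OR T = T
NOT (((u IMPLIES r) OR (u AND r)) OR (r IMPLIES u)) = NOT T = F
r IMPLIES u = F IMPLIES T = T
NOT (((u IMPLIES r) OR (u AND r)) OR (r IMPLIES u)) OR (r IMPLIES u) = F OR T = T
u AND r = T AND F = F
(u AND r) AND r = F AND F = F
(NOT (((u IMPLIES r) OR (u AND r)) OR (r IMPLIES u)) OR (r IMPLIES u)) IMPLIES ((u AND r) AND r) = T IMPLIES F = F
NOT ((NOT (((u IMPLIES r) OR (u AND r)) OR (r IMPLIES u)) OR (r IMPLIES u)) IMPLIES ((u AND r) AND r)) = NOT F = T
NOT ((NOT (((u IMPLIES r) OR (u AND r)) OR (r IMPLIES u)) OR (r IMPLIES u)) IMPLIES ((u AND r) AND r)) IMPLIES r = T IMPLIES F = F
(p OR NOT (p AND r)) IMPLIES (NOT ((NOT (((u IMPLIES r) OR (u AND r)) OR (r IMPLIES u)) OR (r IMPLIES u)) IMPLIES ((u AND r) AND r)) IMPLIES r) = T IMPLIES F = F

F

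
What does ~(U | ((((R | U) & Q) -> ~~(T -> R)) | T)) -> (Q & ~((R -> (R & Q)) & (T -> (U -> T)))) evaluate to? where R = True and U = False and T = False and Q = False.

True

R | U = True | False = True
(R | U) & Q = True & False = False
T -> R = False -> True = True
~(T -> R) = ~True = False
~~(T -> R) = ~False = True
((R | U) & Q) -> ~~(T -> R) = False -> True = True
(((R | U) & Q) -> ~~(T -> R)) | T = True | False = True
U | ((((R | U) & Q) -> ~~(T -> R)) | T) = False | True = True
~(U | ((((R | U) & Q) -> ~~(T -> R)) | T)) = ~True = False
R & Q = True & False = False
R -> (R & Q) = True -> False = False
U -> T = False -> False = True
T -> (U -> T) = False -> True = True
(R -> (R & Q)) & (T -> (U -> T)) = False & True = False
~((R -> (R & Q)) & (T -> (U -> T))) = ~False = True
Q & ~((R -> (R & Q)) & (T -> (U -> T))) = False & True = False
~(U | ((((R | U) & Q) -> ~~(T -> R)) | T)) -> (Q & ~((R -> (R & Q)) & (T -> (U -> T)))) = False -> False = True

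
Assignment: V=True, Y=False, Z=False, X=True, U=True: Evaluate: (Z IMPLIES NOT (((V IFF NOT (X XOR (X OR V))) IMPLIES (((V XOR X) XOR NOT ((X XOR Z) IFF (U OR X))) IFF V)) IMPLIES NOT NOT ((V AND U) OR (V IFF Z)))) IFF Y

False

X OR V = True OR True = True
X XOR (X OR V) = True XOR True = False
NOT (X XOR (X OR V)) = NOT False = True
V IFF NOT (X XOR (X OR V)) = True IFF True = True
V XOR X = True XOR True = False
X XOR Z = True XOR False = True
U OR X = True OR True = True
(X XOR Z) IFF (U OR X) = True IFF True = True
NOT ((X XOR Z) IFF (U OR X)) = NOT True = False
(V XOR X) XOR NOT ((X XOR Z) IFF (U OR X)) = False XOR False = False
((V XOR X) XOR NOT ((X XOR Z) IFF (U OR X))) IFF V = False IFF True = False
(V IFF NOT (X XOR (X OR V))) IMPLIES (((V XOR X) XOR NOT ((X XOR Z) IFF (U OR X))) IFF V) = True IMPLIES False = False
V AND U = True AND True = True
V IFF Z = True IFF False = False
(V AND U) OR (V IFF Z) = True OR False = True
NOT ((V AND U) OR (V IFF Z)) = NOT True = False
NOT NOT ((V AND U) OR (V IFF Z)) = NOT False = True
((V IFF NOT (X XOR (X OR V))) IMPLIES (((V XOR X) XOR NOT ((X XOR Z) IFF (U OR X))) IFF V)) IMPLIES NOT NOT ((V AND U) OR (V IFF Z)) = False IMPLIES True = True
NOT (((V IFF NOT (X XOR (X OR V))) IMPLIES (((V XOR X) XOR NOT ((X XOR Z) IFF (U OR X))) IFF V)) IMPLIES NOT NOT ((V AND U) OR (V IFF Z))) = NOT True = False
Z IMPLIES NOT (((V IFF NOT (X XOR (X OR V))) IMPLIES (((V XOR X) XOR NOT ((X XOR Z) IFF (U OR X))) IFF V)) IMPLIES NOT NOT ((V AND U) OR (V IFF Z))) = False IMPLIES False = True
(Z IMPLIES NOT (((V IFF NOT (X XOR (X OR V))) IMPLIES (((V XOR X) XOR NOT ((X XOR Z) IFF (U OR X))) IFF V)) IMPLIES NOT NOT ((V AND U) OR (V IFF Z)))) IFF Y = True IFF False = False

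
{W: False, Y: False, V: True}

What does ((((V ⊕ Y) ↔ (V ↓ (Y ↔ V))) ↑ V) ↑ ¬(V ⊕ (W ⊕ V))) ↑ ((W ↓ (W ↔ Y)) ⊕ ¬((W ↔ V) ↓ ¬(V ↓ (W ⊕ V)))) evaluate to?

True

V ⊕ Y = True ⊕ False = True
Y ↔ V = False ↔ True = False
V ↓ (Y ↔ V) = True ↓ False = False
(V ⊕ Y) ↔ (V ↓ (Y ↔ V)) = True ↔ False = False
((V ⊕ Y) ↔ (V ↓ (Y ↔ V))) ↑ V = False ↑ True = True
W ⊕ V = False ⊕ True = True
V ⊕ (W ⊕ V) = True ⊕ True = False
¬(V ⊕ (W ⊕ V)) = ¬False = True
(((V ⊕ Y) ↔ (V ↓ (Y ↔ V))) ↑ V) ↑ ¬(V ⊕ (W ⊕ V)) = True ↑ True = False
W ↔ Y = False ↔ False = True
W ↓ (W ↔ Y) = False ↓ True = False
W ↔ V = False ↔ True = False
W ⊕ V = False ⊕ True = True
V ↓ (W ⊕ V) = True ↓ True = False
¬(V ↓ (W ⊕ V)) = ¬False = True
(W ↔ V) ↓ ¬(V ↓ (W ⊕ V)) = False ↓ True = False
¬((W ↔ V) ↓ ¬(V ↓ (W ⊕ V))) = ¬False = True
(W ↓ (W ↔ Y)) ⊕ ¬((W ↔ V) ↓ ¬(V ↓ (W ⊕ V))) = False ⊕ True = True
((((V ⊕ Y) ↔ (V ↓ (Y ↔ V))) ↑ V) ↑ ¬(V ⊕ (W ⊕ V))) ↑ ((W ↓ (W ↔ Y)) ⊕ ¬((W ↔ V) ↓ ¬(V ↓ (W ⊕ V)))) = False ↑ True = True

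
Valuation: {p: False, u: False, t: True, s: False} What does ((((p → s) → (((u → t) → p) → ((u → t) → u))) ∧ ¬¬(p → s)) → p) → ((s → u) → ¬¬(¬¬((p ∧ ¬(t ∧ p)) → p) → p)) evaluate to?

Substituting p=False, u=False, t=True, s=False:
p → s = False → False = True
u → t = False → True = True
(u → t) → p = True → False = False
u → t = False → True = True
(u → t) → u = True → False = False
((u → t) → p) → ((u → t) → u) = False → False = True
(p → s) → (((u → t) → p) → ((u → t) → u)) = True → True = True
p → s = False → False = True
¬(p → s) = ¬True = False
¬¬(p → s) = ¬False = True
((p → s) → (((u → t) → p) → ((u → t) → u))) ∧ ¬¬(p → s) = True ∧ True = True
(((p → s) → (((u → t) → p) → ((u → t) → u))) ∧ ¬¬(p → s)) → p = True → False = False
s → u = False → False = True
t ∧ p = True ∧ False = False
¬(t ∧ p) = ¬False = True
p ∧ ¬(t ∧ p) = False ∧ True = False
(p ∧ ¬(t ∧ p)) → p = False → False = True
¬((p ∧ ¬(t ∧ p)) → p) = ¬True = False
¬¬((p ∧ ¬(t ∧ p)) → p) = ¬False = True
¬¬((p ∧ ¬(t ∧ p)) → p) → p = True → False = False
¬(¬¬((p ∧ ¬(t ∧ p)) → p) → p) = ¬False = True
¬¬(¬¬((p ∧ ¬(t ∧ p)) → p) → p) = ¬True = False
(s → u) → ¬¬(¬¬((p ∧ ¬(t ∧ p)) → p) → p) = True → False = False
((((p → s) → (((u → t) → p) → ((u → t) → u))) ∧ ¬¬(p → s)) → p) → ((s → u) → ¬¬(¬¬((p ∧ ¬(t ∧ p)) → p) → p)) = False → False = True

True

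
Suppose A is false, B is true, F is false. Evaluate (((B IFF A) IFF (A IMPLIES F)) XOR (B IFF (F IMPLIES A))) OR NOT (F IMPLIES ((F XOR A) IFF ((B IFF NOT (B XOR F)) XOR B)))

B IFF A = true IFF false = false
A IMPLIES F = false IMPLIES false = true
(B IFF A) IFF (A IMPLIES F) = false IFF true = false
F IMPLIES A = false IMPLIES false = true
B IFF (F IMPLIES A) = true IFF true = true
((B IFF A) IFF (A IMPLIES F)) XOR (B IFF (F IMPLIES A)) = false XOR true = true
F XOR A = false XOR false = false
B XOR F = true XOR false = true
NOT (B XOR F) = NOT true = false
B IFF NOT (B XOR F) = true IFF false = false
(B IFF NOT (B XOR F)) XOR B = false XOR true = true
(F XOR A) IFF ((B IFF NOT (B XOR F)) XOR B) = false IFF true = false
F IMPLIES ((F XOR A) IFF ((B IFF NOT (B XOR F)) XOR B)) = false IMPLIES false = true
NOT (F IMPLIES ((F XOR A) IFF ((B IFF NOT (B XOR F)) XOR B))) = NOT true = false
(((B IFF A) IFF (A IMPLIES F)) XOR (B IFF (F IMPLIES A))) OR NOT (F IMPLIES ((F XOR A) IFF ((B IFF NOT (B XOR F)) XOR B))) = true OR false = true

true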